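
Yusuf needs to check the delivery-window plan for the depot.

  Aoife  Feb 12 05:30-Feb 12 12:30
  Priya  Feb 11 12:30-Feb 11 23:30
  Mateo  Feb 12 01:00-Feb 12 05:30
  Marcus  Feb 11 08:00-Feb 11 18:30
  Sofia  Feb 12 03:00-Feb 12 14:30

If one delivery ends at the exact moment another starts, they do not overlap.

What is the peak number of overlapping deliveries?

2

Sort all start/end points and keep a running count:
Feb 11 08:00 start Marcus → 1
Feb 11 12:30 start Priya → 2
Feb 11 18:30 end Marcus → 1
Feb 11 23:30 end Priya → 0
Feb 12 01:00 start Mateo → 1
Feb 12 03:00 start Sofia → 2
Feb 12 05:30 end Mateo → 1
Feb 12 05:30 start Aoife → 2
Feb 12 12:30 end Aoife → 1
Feb 12 14:30 end Sofia → 0
Peak is 2, at Feb 11 12:30 (Marcus, Priya).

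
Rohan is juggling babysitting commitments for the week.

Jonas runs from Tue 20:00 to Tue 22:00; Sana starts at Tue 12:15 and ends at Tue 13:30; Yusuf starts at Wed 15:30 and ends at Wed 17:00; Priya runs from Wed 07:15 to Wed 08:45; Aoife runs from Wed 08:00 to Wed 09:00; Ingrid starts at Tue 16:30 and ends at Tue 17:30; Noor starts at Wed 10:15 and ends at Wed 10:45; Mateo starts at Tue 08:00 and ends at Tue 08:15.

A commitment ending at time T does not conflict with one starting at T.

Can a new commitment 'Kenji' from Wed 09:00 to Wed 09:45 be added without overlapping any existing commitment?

Yes — the slot is free

Mateo: ends Tue 08:15 at or before Kenji starts Wed 09:00 → clear.
Sana: ends Tue 13:30 at or before Kenji starts Wed 09:00 → clear.
Ingrid: ends Tue 17:30 at or before Kenji starts Wed 09:00 → clear.
Jonas: ends Tue 22:00 at or before Kenji starts Wed 09:00 → clear.
Priya: ends Wed 08:45 at or before Kenji starts Wed 09:00 → clear.
Aoife: ends Wed 09:00 at or before Kenji starts Wed 09:00 → clear.
Noor: starts Wed 10:15 at or after Kenji ends Wed 09:45 → clear.
Yusuf: starts Wed 15:30 at or after Kenji ends Wed 09:45 → clear.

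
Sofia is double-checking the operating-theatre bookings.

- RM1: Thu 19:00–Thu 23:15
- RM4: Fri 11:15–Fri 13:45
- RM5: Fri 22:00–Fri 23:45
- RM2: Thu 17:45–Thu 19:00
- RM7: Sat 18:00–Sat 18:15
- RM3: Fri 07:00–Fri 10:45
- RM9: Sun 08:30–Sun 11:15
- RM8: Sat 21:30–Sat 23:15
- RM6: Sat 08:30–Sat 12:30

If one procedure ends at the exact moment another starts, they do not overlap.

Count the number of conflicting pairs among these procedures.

0

Sorted by start: RM2, RM1, RM3, RM4, RM5, RM6, RM7, RM8, RM9.
RM1 starts exactly when RM2 ends (back-to-back, no overlap); RM2 is clear from here.
RM3 starts after RM1 ends; RM1 is clear from here.
RM4 starts after RM3 ends; RM3 is clear from here.
RM5 starts after RM4 ends; RM4 is clear from here.
RM6 starts after RM5 ends; RM5 is clear from here.
RM7 starts after RM6 ends; RM6 is clear from here.
RM8 starts after RM7 ends; RM7 is clear from here.
RM9 starts after RM8 ends.
No pair overlaps.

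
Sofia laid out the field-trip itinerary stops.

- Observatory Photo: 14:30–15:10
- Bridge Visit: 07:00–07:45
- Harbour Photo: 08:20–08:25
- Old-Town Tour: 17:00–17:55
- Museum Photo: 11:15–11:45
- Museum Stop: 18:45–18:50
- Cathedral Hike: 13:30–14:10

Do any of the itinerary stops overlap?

Sorted by start: Bridge Visit, Harbour Photo, Museum Photo, Cathedral Hike, Observatory Photo, Old-Town Tour, Museum Stop.
Harbour Photo starts after Bridge Visit ends; Bridge Visit is clear from here.
Museum Photo starts after Harbour Photo ends; Harbour Photo is clear from here.
Cathedral Hike starts after Museum Photo ends; Museum Photo is clear from here.
Observatory Photo starts after Cathedral Hike ends; Cathedral Hike is clear from here.
Old-Town Tour starts after Observatory Photo ends; Observatory Photo is clear from here.
Museum Stop starts after Old-Town Tour ends.
Every pair is clear; the schedule has no overlaps.

No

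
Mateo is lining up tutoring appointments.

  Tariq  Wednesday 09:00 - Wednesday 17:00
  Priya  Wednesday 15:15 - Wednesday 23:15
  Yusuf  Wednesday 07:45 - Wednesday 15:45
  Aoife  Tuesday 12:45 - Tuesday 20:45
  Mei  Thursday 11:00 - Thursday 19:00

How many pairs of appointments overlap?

Sorted by start: Aoife, Yusuf, Tariq, Priya, Mei.
Yusuf starts after Aoife ends; Aoife is clear from here.
Tariq starts before Yusuf ends → Yusuf and Tariq overlap.
Priya starts before Yusuf ends → Yusuf and Priya overlap.
Mei starts after Yusuf ends.
Priya starts before Tariq ends → Tariq and Priya overlap.
Mei starts after Tariq ends.
Mei starts after Priya ends.
Overlapping pairs: Priya & Tariq, Priya & Yusuf, Tariq & Yusuf — 3 in total.

3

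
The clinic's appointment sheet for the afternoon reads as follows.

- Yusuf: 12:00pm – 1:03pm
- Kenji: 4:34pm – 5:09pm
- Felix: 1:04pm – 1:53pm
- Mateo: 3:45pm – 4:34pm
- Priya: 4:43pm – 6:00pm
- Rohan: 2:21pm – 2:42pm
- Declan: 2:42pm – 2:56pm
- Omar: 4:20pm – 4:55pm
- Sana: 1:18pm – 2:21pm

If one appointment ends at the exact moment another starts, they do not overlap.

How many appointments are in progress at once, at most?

Sort all start/end points and keep a running count:
12:00pm start Yusuf → 1
1:03pm end Yusuf → 0
1:04pm start Felix → 1
1:18pm start Sana → 2
1:53pm end Felix → 1
2:21pm end Sana → 0
2:21pm start Rohan → 1
2:42pm end Rohan → 0
2:42pm start Declan → 1
2:56pm end Declan → 0
3:45pm start Mateo → 1
4:20pm start Omar → 2
4:34pm end Mateo → 1
4:34pm start Kenji → 2
4:43pm start Priya → 3
4:55pm end Omar → 2
5:09pm end Kenji → 1
6:00pm end Priya → 0
Peak is 3, at 4:43pm (Kenji, Omar, Priya).

3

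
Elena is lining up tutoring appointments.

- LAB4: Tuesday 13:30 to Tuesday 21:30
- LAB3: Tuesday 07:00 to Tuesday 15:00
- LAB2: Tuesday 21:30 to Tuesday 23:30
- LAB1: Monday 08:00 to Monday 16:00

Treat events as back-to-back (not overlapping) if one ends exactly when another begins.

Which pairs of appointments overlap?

Sorted by start: LAB1, LAB3, LAB4, LAB2.
LAB3 starts after LAB1 ends — done with LAB1.
LAB4 starts before LAB3 ends → LAB3 and LAB4 overlap.
LAB2 starts after LAB3 ends.
LAB2 starts exactly when LAB4 ends (back-to-back, no overlap).

LAB3 & LAB4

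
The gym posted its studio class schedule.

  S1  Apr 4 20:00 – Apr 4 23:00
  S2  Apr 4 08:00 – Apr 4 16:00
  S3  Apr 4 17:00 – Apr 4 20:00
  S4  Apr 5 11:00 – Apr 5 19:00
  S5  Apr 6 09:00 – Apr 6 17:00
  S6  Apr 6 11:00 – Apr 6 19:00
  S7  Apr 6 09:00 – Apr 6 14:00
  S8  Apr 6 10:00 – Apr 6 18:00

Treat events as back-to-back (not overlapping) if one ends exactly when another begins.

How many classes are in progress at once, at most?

4

Sweep the timeline, counting +1 at each start and −1 at each end (ends before starts at a tie):
Apr 4 08:00 start S2 → 1
Apr 4 16:00 end S2 → 0
Apr 4 17:00 start S3 → 1
Apr 4 20:00 end S3 → 0
Apr 4 20:00 start S1 → 1
Apr 4 23:00 end S1 → 0
Apr 5 11:00 start S4 → 1
Apr 5 19:00 end S4 → 0
Apr 6 09:00 start S5 → 1
Apr 6 09:00 start S7 → 2
Apr 6 10:00 start S8 → 3
Apr 6 11:00 start S6 → 4
Apr 6 14:00 end S7 → 3
Apr 6 17:00 end S5 → 2
Apr 6 18:00 end S8 → 1
Apr 6 19:00 end S6 → 0
Peak is 4, at Apr 6 11:00 (S5, S6, S7, S8).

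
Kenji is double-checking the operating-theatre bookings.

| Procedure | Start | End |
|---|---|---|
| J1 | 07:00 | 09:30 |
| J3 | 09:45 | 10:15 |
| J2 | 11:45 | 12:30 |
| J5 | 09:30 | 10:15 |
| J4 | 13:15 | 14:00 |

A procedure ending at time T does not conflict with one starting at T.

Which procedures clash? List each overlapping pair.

J3 & J5

Two intervals overlap when each starts before the other ends.
Sorted by start: J1, J5, J3, J2, J4.
J5 starts exactly when J1 ends (back-to-back, no overlap), so J1 has no further overlaps.
J3 starts before J5 ends → J5 and J3 overlap.
J2 starts after J5 ends, so J5 has no further overlaps.
J2 starts after J3 ends, so J3 has no further overlaps.
J4 starts after J2 ends.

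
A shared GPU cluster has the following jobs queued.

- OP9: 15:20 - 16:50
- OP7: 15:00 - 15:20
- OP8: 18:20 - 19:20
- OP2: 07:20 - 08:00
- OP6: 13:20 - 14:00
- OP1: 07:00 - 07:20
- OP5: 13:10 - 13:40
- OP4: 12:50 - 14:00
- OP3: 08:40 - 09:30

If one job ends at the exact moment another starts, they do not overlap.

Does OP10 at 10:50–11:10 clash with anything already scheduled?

OP1: ends 07:20 at or before OP10 starts 10:50 → clear.
OP2: ends 08:00 at or before OP10 starts 10:50 → clear.
OP3: ends 09:30 at or before OP10 starts 10:50 → clear.
OP4: starts 12:50 at or after OP10 ends 11:10 → clear.
OP5: starts 13:10 at or after OP10 ends 11:10 → clear.
OP6: starts 13:20 at or after OP10 ends 11:10 → clear.
OP7: starts 15:00 at or after OP10 ends 11:10 → clear.
OP9: starts 15:20 at or after OP10 ends 11:10 → clear.
OP8: starts 18:20 at or after OP10 ends 11:10 → clear.

No — it doesn't clash with anything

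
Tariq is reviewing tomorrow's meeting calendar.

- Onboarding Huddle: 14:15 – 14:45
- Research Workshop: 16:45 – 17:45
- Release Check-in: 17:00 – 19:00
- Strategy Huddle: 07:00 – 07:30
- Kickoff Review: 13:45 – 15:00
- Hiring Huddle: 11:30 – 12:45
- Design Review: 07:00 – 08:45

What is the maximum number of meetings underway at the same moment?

Walk through starts and ends in time order (an end at T is processed before a start at T):
07:00 start Design Review → 1
07:00 start Strategy Huddle → 2
07:30 end Strategy Huddle → 1
08:45 end Design Review → 0
11:30 start Hiring Huddle → 1
12:45 end Hiring Huddle → 0
13:45 start Kickoff Review → 1
14:15 start Onboarding Huddle → 2
14:45 end Onboarding Huddle → 1
15:00 end Kickoff Review → 0
16:45 start Research Workshop → 1
17:00 start Release Check-in → 2
17:45 end Research Workshop → 1
19:00 end Release Check-in → 0
Peak is 2, at 07:00 (Design Review, Strategy Huddle).

2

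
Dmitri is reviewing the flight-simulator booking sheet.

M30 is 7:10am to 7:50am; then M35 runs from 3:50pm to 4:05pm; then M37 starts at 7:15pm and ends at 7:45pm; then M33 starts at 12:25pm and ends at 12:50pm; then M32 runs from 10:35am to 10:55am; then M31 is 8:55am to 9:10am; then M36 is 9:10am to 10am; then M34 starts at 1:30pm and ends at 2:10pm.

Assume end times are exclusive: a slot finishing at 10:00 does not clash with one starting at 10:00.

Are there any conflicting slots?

Sorted by start: M30, M31, M36, M32, M33, M34, M35, M37.
M31 starts after M30 ends, so nothing later overlaps M30 either.
M36 starts exactly when M31 ends (back-to-back, no overlap), so nothing later overlaps M31 either.
M32 starts after M36 ends, so nothing later overlaps M36 either.
M33 starts after M32 ends, so nothing later overlaps M32 either.
M34 starts after M33 ends, so nothing later overlaps M33 either.
M35 starts after M34 ends, so nothing later overlaps M34 either.
M37 starts after M35 ends.
Every pair is clear; the schedule has no overlaps.

No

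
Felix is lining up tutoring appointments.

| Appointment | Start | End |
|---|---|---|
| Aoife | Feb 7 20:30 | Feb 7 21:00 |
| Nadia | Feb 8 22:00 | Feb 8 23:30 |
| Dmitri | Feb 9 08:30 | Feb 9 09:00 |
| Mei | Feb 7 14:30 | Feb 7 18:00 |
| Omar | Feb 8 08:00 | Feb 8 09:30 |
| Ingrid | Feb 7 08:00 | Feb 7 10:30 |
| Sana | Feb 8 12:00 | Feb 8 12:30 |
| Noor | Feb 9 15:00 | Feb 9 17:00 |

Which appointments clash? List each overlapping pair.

Two intervals overlap when each starts before the other ends.
Sorted by start: Ingrid, Mei, Aoife, Omar, Sana, Nadia, Dmitri, Noor.
Mei starts after Ingrid ends; Ingrid is clear from here.
Aoife starts after Mei ends; Mei is clear from here.
Omar starts after Aoife ends; Aoife is clear from here.
Sana starts after Omar ends; Omar is clear from here.
Nadia starts after Sana ends; Sana is clear from here.
Dmitri starts after Nadia ends; Nadia is clear from here.
Noor starts after Dmitri ends.

no overlapping pairs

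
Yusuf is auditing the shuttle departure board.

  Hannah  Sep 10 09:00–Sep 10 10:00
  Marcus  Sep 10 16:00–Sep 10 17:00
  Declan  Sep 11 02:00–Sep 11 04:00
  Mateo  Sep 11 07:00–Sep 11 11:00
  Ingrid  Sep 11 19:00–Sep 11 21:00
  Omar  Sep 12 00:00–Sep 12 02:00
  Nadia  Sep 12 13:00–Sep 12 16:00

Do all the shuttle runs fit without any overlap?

Two intervals overlap when each starts before the other ends.
Sorted by start: Hannah, Marcus, Declan, Mateo, Ingrid, Omar, Nadia.
Marcus starts after Hannah ends, so Hannah has no further overlaps.
Declan starts after Marcus ends, so Marcus has no further overlaps.
Mateo starts after Declan ends, so Declan has no further overlaps.
Ingrid starts after Mateo ends, so Mateo has no further overlaps.
Omar starts after Ingrid ends, so Ingrid has no further overlaps.
Nadia starts after Omar ends.
Every pair is clear; the schedule has no overlaps.

Yes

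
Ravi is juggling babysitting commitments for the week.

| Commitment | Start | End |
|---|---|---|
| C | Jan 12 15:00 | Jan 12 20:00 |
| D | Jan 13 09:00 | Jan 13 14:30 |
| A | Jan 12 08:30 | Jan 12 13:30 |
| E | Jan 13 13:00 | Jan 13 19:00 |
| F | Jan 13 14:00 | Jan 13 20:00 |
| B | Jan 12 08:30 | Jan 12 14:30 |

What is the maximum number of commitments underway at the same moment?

Walk through starts and ends in time order (an end at T is processed before a start at T):
Jan 12 08:30 start A → 1
Jan 12 08:30 start B → 2
Jan 12 13:30 end A → 1
Jan 12 14:30 end B → 0
Jan 12 15:00 start C → 1
Jan 12 20:00 end C → 0
Jan 13 09:00 start D → 1
Jan 13 13:00 start E → 2
Jan 13 14:00 start F → 3
Jan 13 14:30 end D → 2
Jan 13 19:00 end E → 1
Jan 13 20:00 end F → 0
Peak is 3, at Jan 13 14:00 (D, E, F).

3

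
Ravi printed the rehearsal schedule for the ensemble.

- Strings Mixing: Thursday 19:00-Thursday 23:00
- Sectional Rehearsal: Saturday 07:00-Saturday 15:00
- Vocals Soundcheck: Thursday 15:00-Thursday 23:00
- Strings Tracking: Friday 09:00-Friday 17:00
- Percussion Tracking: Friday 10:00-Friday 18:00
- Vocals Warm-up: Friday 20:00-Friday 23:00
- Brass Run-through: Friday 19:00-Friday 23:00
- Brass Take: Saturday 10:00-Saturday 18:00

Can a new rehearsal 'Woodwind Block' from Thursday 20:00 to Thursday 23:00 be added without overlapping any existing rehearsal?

No — it overlaps Strings Mixing, Vocals Soundcheck

Vocals Soundcheck: starts Thursday 15:00 before Woodwind Block ends Thursday 23:00, and ends Thursday 23:00 after Woodwind Block starts Thursday 20:00 → overlap.
Strings Mixing: starts Thursday 19:00 before Woodwind Block ends Thursday 23:00, and ends Thursday 23:00 after Woodwind Block starts Thursday 20:00 → overlap.
Strings Tracking: starts Friday 09:00 at or after Woodwind Block ends Thursday 23:00 → clear.
Percussion Tracking: starts Friday 10:00 at or after Woodwind Block ends Thursday 23:00 → clear.
Brass Run-through: starts Friday 19:00 at or after Woodwind Block ends Thursday 23:00 → clear.
Vocals Warm-up: starts Friday 20:00 at or after Woodwind Block ends Thursday 23:00 → clear.
Sectional Rehearsal: starts Saturday 07:00 at or after Woodwind Block ends Thursday 23:00 → clear.
Brass Take: starts Saturday 10:00 at or after Woodwind Block ends Thursday 23:00 → clear.
Woodwind Block overlaps Strings Mixing, Vocals Soundcheck.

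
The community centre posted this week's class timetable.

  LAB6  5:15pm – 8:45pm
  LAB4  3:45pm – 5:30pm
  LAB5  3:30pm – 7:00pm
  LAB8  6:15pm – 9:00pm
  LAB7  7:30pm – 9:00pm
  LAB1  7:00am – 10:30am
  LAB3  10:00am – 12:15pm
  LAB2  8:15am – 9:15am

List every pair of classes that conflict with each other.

LAB1 & LAB2, LAB1 & LAB3, LAB4 & LAB5, LAB4 & LAB6, LAB5 & LAB6, LAB5 & LAB8, LAB6 & LAB7, LAB6 & LAB8, LAB7 & LAB8

Sorted by start: LAB1, LAB2, LAB3, LAB5, LAB4, LAB6, LAB8, LAB7.
LAB2 starts before LAB1 ends → LAB1 and LAB2 overlap.
LAB3 starts before LAB1 ends → LAB1 and LAB3 overlap.
LAB5 starts after LAB1 ends — done with LAB1.
LAB3 starts after LAB2 ends — done with LAB2.
LAB5 starts after LAB3 ends — done with LAB3.
LAB4 starts before LAB5 ends → LAB5 and LAB4 overlap.
LAB6 starts before LAB5 ends → LAB5 and LAB6 overlap.
LAB8 starts before LAB5 ends → LAB5 and LAB8 overlap.
LAB7 starts after LAB5 ends.
LAB6 starts before LAB4 ends → LAB4 and LAB6 overlap.
LAB8 starts after LAB4 ends — done with LAB4.
LAB8 starts before LAB6 ends → LAB6 and LAB8 overlap.
LAB7 starts before LAB6 ends → LAB6 and LAB7 overlap.
LAB7 starts before LAB8 ends → LAB8 and LAB7 overlap.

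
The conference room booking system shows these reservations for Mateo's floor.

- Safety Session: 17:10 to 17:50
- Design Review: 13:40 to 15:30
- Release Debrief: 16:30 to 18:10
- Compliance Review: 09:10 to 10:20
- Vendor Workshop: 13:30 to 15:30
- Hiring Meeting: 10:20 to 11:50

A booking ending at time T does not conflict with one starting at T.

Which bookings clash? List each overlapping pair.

Design Review & Vendor Workshop, Release Debrief & Safety Session

Sorted by start: Compliance Review, Hiring Meeting, Vendor Workshop, Design Review, Release Debrief, Safety Session.
Hiring Meeting starts exactly when Compliance Review ends (back-to-back, no overlap), so Compliance Review has no further overlaps.
Vendor Workshop starts after Hiring Meeting ends, so Hiring Meeting has no further overlaps.
Design Review starts before Vendor Workshop ends → Vendor Workshop and Design Review overlap.
Release Debrief starts after Vendor Workshop ends, so Vendor Workshop has no further overlaps.
Release Debrief starts after Design Review ends, so Design Review has no further overlaps.
Safety Session starts before Release Debrief ends → Release Debrief and Safety Session overlap.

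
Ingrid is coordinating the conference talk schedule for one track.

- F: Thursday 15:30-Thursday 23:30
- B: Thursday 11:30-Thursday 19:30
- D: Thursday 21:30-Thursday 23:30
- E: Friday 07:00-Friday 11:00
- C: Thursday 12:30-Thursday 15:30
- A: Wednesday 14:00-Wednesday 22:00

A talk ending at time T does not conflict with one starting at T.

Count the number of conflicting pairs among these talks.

Sorted by start: A, B, C, F, D, E.
B starts after A ends, so A has no further overlaps.
C starts before B ends → B and C overlap.
F starts before B ends → B and F overlap.
D starts after B ends, so B has no further overlaps.
F starts exactly when C ends (back-to-back, no overlap), so C has no further overlaps.
D starts before F ends → F and D overlap.
E starts after F ends.
E starts after D ends.
Overlapping pairs: B & C, B & F, D & F — 3 in total.

3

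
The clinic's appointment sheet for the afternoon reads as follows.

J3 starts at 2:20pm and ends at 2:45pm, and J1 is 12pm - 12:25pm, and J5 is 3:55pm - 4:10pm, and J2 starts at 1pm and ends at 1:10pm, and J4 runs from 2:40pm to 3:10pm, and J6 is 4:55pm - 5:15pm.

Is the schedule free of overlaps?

No

Sorted by start: J1, J2, J3, J4, J5, J6.
J2 starts after J1 ends, so J1 has no further overlaps.
J3 starts after J2 ends, so J2 has no further overlaps.
J4 starts before J3 ends → J3 and J4 overlap.
That's a conflict, so the schedule is not conflict-free.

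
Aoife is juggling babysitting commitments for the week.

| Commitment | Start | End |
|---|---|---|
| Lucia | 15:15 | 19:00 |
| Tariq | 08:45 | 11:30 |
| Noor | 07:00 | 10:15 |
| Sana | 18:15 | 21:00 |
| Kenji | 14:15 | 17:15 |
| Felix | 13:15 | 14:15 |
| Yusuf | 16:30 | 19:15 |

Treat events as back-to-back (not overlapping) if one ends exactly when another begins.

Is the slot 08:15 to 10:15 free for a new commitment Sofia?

No — it overlaps Noor, Tariq

Noor: starts 07:00 before Sofia ends 10:15, and ends 10:15 after Sofia starts 08:15 → overlap.
Tariq: starts 08:45 before Sofia ends 10:15, and ends 11:30 after Sofia starts 08:15 → overlap.
Felix: starts 13:15 at or after Sofia ends 10:15 → clear.
Kenji: starts 14:15 at or after Sofia ends 10:15 → clear.
Lucia: starts 15:15 at or after Sofia ends 10:15 → clear.
Yusuf: starts 16:30 at or after Sofia ends 10:15 → clear.
Sana: starts 18:15 at or after Sofia ends 10:15 → clear.
Sofia overlaps Tariq, Noor.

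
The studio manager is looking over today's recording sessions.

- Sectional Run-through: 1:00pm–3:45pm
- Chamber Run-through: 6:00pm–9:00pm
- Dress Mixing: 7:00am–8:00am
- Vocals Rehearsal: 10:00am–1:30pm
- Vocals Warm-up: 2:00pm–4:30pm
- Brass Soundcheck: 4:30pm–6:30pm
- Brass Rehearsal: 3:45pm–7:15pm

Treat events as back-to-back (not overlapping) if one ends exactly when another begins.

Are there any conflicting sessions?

Yes

Check each pair: they overlap iff neither finishes before the other starts.
Sorted by start: Dress Mixing, Vocals Rehearsal, Sectional Run-through, Vocals Warm-up, Brass Rehearsal, Brass Soundcheck, Chamber Run-through.
Vocals Rehearsal starts after Dress Mixing ends; Dress Mixing is clear from here.
Sectional Run-through starts before Vocals Rehearsal ends → Vocals Rehearsal and Sectional Run-through overlap.
That's a conflict, so the schedule is not conflict-free.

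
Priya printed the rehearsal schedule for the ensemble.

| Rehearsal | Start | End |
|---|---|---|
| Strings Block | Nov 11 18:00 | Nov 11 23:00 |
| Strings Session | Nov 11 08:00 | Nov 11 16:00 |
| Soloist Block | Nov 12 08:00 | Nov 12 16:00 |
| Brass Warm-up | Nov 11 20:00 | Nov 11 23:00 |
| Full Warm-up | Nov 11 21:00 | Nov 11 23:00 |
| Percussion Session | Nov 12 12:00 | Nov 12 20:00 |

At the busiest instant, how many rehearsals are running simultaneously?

Walk through starts and ends in time order (an end at T is processed before a start at T):
Nov 11 08:00 start Strings Session → 1
Nov 11 16:00 end Strings Session → 0
Nov 11 18:00 start Strings Block → 1
Nov 11 20:00 start Brass Warm-up → 2
Nov 11 21:00 start Full Warm-up → 3
Nov 11 23:00 end Brass Warm-up → 2
Nov 11 23:00 end Full Warm-up → 1
Nov 11 23:00 end Strings Block → 0
Nov 12 08:00 start Soloist Block → 1
Nov 12 12:00 start Percussion Session → 2
Nov 12 16:00 end Soloist Block → 1
Nov 12 20:00 end Percussion Session → 0
Peak is 3, at Nov 11 21:00 (Brass Warm-up, Full Warm-up, Strings Block).

3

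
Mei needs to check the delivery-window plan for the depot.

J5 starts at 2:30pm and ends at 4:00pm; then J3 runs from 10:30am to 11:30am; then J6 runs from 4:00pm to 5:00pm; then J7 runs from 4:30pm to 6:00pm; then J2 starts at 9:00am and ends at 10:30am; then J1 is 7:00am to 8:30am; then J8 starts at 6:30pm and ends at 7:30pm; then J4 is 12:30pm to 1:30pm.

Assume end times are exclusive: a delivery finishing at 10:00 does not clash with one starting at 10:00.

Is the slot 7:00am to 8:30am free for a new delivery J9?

No — it overlaps J1

J1: starts 7:00am before J9 ends 8:30am, and ends 8:30am after J9 starts 7:00am → overlap.
J2: starts 9:00am at or after J9 ends 8:30am → clear.
J3: starts 10:30am at or after J9 ends 8:30am → clear.
J4: starts 12:30pm at or after J9 ends 8:30am → clear.
J5: starts 2:30pm at or after J9 ends 8:30am → clear.
J6: starts 4:00pm at or after J9 ends 8:30am → clear.
J7: starts 4:30pm at or after J9 ends 8:30am → clear.
J8: starts 6:30pm at or after J9 ends 8:30am → clear.
J9 overlaps J1.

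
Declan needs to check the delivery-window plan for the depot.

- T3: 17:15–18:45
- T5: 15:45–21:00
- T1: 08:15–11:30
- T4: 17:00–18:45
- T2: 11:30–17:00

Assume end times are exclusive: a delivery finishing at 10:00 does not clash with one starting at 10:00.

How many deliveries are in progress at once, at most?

3

Sweep the timeline, counting +1 at each start and −1 at each end (ends before starts at a tie):
08:15 start T1 → 1
11:30 end T1 → 0
11:30 start T2 → 1
15:45 start T5 → 2
17:00 end T2 → 1
17:00 start T4 → 2
17:15 start T3 → 3
18:45 end T3 → 2
18:45 end T4 → 1
21:00 end T5 → 0
Peak is 3, at 17:15 (T3, T4, T5).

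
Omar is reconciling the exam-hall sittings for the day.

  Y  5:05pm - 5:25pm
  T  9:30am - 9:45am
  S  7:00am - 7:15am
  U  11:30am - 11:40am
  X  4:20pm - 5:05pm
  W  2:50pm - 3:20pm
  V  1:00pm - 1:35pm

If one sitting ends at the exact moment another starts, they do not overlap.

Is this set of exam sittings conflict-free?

Check each pair: they overlap iff neither finishes before the other starts.
Sorted by start: S, T, U, V, W, X, Y.
T starts after S ends — done with S.
U starts after T ends — done with T.
V starts after U ends — done with U.
W starts after V ends — done with V.
X starts after W ends — done with W.
Y starts exactly when X ends (back-to-back, no overlap).
Every pair is clear; the schedule has no overlaps.

Yes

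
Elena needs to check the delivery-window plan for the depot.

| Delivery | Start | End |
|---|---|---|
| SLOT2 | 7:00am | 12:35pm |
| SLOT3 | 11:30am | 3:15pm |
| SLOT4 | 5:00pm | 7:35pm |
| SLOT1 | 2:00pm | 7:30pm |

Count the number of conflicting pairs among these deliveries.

3

Check each pair: they overlap iff neither finishes before the other starts.
Sorted by start: SLOT2, SLOT3, SLOT1, SLOT4.
SLOT3 starts before SLOT2 ends → SLOT2 and SLOT3 overlap.
SLOT1 starts after SLOT2 ends — done with SLOT2.
SLOT1 starts before SLOT3 ends → SLOT3 and SLOT1 overlap.
SLOT4 starts after SLOT3 ends.
SLOT4 starts before SLOT1 ends → SLOT1 and SLOT4 overlap.
Overlapping pairs: SLOT1 & SLOT3, SLOT1 & SLOT4, SLOT2 & SLOT3 — 3 in total.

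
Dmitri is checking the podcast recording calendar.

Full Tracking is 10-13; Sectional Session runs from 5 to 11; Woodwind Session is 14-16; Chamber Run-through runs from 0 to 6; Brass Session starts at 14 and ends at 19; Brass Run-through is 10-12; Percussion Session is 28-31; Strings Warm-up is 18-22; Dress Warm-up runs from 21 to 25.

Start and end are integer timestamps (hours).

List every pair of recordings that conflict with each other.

Check each pair: they overlap iff neither finishes before the other starts.
Sorted by start: Chamber Run-through, Sectional Session, Full Tracking, Brass Run-through, Brass Session, Woodwind Session, Strings Warm-up, Dress Warm-up, Percussion Session.
Sectional Session starts before Chamber Run-through ends → Chamber Run-through and Sectional Session overlap.
Full Tracking starts after Chamber Run-through ends; Chamber Run-through is clear from here.
Full Tracking starts before Sectional Session ends → Sectional Session and Full Tracking overlap.
Brass Run-through starts before Sectional Session ends → Sectional Session and Brass Run-through overlap.
Brass Session starts after Sectional Session ends; Sectional Session is clear from here.
Brass Run-through starts before Full Tracking ends → Full Tracking and Brass Run-through overlap.
Brass Session starts after Full Tracking ends; Full Tracking is clear from here.
Brass Session starts after Brass Run-through ends; Brass Run-through is clear from here.
Woodwind Session starts before Brass Session ends → Brass Session and Woodwind Session overlap.
Strings Warm-up starts before Brass Session ends → Brass Session and Strings Warm-up overlap.
Dress Warm-up starts after Brass Session ends; Brass Session is clear from here.
Strings Warm-up starts after Woodwind Session ends; Woodwind Session is clear from here.
Dress Warm-up starts before Strings Warm-up ends → Strings Warm-up and Dress Warm-up overlap.
Percussion Session starts after Strings Warm-up ends.
Percussion Session starts after Dress Warm-up ends.

Brass Run-through & Full Tracking, Brass Run-through & Sectional Session, Brass Session & Strings Warm-up, Brass Session & Woodwind Session, Chamber Run-through & Sectional Session, Dress Warm-up & Strings Warm-up, Full Tracking & Sectional Session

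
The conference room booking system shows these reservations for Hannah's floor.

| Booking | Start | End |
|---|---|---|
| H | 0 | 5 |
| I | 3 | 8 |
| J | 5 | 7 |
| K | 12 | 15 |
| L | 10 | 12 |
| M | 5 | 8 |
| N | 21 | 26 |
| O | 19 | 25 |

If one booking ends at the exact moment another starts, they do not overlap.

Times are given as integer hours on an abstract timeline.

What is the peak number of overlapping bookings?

Walk through starts and ends in time order (an end at T is processed before a start at T):
0 start H → 1
3 start I → 2
5 end H → 1
5 start J → 2
5 start M → 3
7 end J → 2
8 end I → 1
8 end M → 0
10 start L → 1
12 end L → 0
12 start K → 1
15 end K → 0
19 start O → 1
21 start N → 2
25 end O → 1
26 end N → 0
Peak is 3, at 5 (I, J, M).

3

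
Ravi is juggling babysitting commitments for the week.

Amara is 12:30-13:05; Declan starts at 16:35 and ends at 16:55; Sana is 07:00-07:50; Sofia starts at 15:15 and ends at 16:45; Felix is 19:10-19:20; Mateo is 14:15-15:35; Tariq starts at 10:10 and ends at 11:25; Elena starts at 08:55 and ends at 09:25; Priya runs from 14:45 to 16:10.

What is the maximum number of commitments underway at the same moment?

Sweep the timeline, counting +1 at each start and −1 at each end (ends before starts at a tie):
07:00 start Sana → 1
07:50 end Sana → 0
08:55 start Elena → 1
09:25 end Elena → 0
10:10 start Tariq → 1
11:25 end Tariq → 0
12:30 start Amara → 1
13:05 end Amara → 0
14:15 start Mateo → 1
14:45 start Priya → 2
15:15 start Sofia → 3
15:35 end Mateo → 2
16:10 end Priya → 1
16:35 start Declan → 2
16:45 end Sofia → 1
16:55 end Declan → 0
19:10 start Felix → 1
19:20 end Felix → 0
Peak is 3, at 15:15 (Mateo, Priya, Sofia).

3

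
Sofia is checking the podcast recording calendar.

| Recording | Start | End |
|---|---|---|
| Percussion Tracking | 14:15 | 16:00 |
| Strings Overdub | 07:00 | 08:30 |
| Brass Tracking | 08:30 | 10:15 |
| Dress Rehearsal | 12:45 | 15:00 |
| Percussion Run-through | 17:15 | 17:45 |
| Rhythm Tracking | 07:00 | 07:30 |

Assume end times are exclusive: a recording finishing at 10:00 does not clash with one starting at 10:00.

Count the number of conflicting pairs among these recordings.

2

Sorted by start: Strings Overdub, Rhythm Tracking, Brass Tracking, Dress Rehearsal, Percussion Tracking, Percussion Run-through.
Rhythm Tracking starts before Strings Overdub ends → Strings Overdub and Rhythm Tracking overlap.
Brass Tracking starts exactly when Strings Overdub ends (back-to-back, no overlap); Strings Overdub is clear from here.
Brass Tracking starts after Rhythm Tracking ends; Rhythm Tracking is clear from here.
Dress Rehearsal starts after Brass Tracking ends; Brass Tracking is clear from here.
Percussion Tracking starts before Dress Rehearsal ends → Dress Rehearsal and Percussion Tracking overlap.
Percussion Run-through starts after Dress Rehearsal ends.
Percussion Run-through starts after Percussion Tracking ends.
Overlapping pairs: Dress Rehearsal & Percussion Tracking, Rhythm Tracking & Strings Overdub — 2 in total.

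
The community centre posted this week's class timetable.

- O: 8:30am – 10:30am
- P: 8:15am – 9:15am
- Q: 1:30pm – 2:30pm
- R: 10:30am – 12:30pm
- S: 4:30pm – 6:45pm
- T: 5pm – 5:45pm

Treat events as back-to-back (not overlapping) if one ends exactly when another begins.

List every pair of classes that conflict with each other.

O & P, S & T

Sorted by start: P, O, R, Q, S, T.
O starts before P ends → P and O overlap.
R starts after P ends, so nothing later overlaps P either.
R starts exactly when O ends (back-to-back, no overlap), so nothing later overlaps O either.
Q starts after R ends, so nothing later overlaps R either.
S starts after Q ends, so nothing later overlaps Q either.
T starts before S ends → S and T overlap.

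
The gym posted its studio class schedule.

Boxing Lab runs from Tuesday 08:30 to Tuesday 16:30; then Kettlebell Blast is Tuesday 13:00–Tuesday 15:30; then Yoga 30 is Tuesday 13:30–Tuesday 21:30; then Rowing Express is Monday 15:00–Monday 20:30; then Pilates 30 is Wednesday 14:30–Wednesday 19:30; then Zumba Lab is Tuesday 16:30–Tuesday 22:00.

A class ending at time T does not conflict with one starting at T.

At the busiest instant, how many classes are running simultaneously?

3

Sweep the timeline, counting +1 at each start and −1 at each end (ends before starts at a tie):
Monday 15:00 start Rowing Express → 1
Monday 20:30 end Rowing Express → 0
Tuesday 08:30 start Boxing Lab → 1
Tuesday 13:00 start Kettlebell Blast → 2
Tuesday 13:30 start Yoga 30 → 3
Tuesday 15:30 end Kettlebell Blast → 2
Tuesday 16:30 end Boxing Lab → 1
Tuesday 16:30 start Zumba Lab → 2
Tuesday 21:30 end Yoga 30 → 1
Tuesday 22:00 end Zumba Lab → 0
Wednesday 14:30 start Pilates 30 → 1
Wednesday 19:30 end Pilates 30 → 0
Peak is 3, at Tuesday 13:30 (Boxing Lab, Kettlebell Blast, Yoga 30).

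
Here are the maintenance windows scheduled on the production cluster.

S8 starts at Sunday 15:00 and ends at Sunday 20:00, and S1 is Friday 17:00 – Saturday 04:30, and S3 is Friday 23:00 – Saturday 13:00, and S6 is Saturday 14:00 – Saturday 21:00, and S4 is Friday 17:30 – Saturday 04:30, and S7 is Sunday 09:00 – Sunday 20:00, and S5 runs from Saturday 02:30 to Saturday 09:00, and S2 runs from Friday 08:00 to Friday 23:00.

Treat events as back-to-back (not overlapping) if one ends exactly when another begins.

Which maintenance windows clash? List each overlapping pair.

Two intervals overlap when each starts before the other ends.
Sorted by start: S2, S1, S4, S3, S5, S6, S7, S8.
S1 starts before S2 ends → S2 and S1 overlap.
S4 starts before S2 ends → S2 and S4 overlap.
S3 starts exactly when S2 ends (back-to-back, no overlap); S2 is clear from here.
S4 starts before S1 ends → S1 and S4 overlap.
S3 starts before S1 ends → S1 and S3 overlap.
S5 starts before S1 ends → S1 and S5 overlap.
S6 starts after S1 ends; S1 is clear from here.
S3 starts before S4 ends → S4 and S3 overlap.
S5 starts before S4 ends → S4 and S5 overlap.
S6 starts after S4 ends; S4 is clear from here.
S5 starts before S3 ends → S3 and S5 overlap.
S6 starts after S3 ends; S3 is clear from here.
S6 starts after S5 ends; S5 is clear from here.
S7 starts after S6 ends; S6 is clear from here.
S8 starts before S7 ends → S7 and S8 overlap.

S1 & S2, S1 & S3, S1 & S4, S1 & S5, S2 & S4, S3 & S4, S3 & S5, S4 & S5, S7 & S8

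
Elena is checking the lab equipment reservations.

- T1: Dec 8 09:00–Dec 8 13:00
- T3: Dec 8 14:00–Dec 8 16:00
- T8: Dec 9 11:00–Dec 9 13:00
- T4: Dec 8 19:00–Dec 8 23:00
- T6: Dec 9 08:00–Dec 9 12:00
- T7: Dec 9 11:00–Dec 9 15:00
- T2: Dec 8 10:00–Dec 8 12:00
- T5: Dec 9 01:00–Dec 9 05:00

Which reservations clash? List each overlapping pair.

Check each pair: they overlap iff neither finishes before the other starts.
Sorted by start: T1, T2, T3, T4, T5, T6, T7, T8.
T2 starts before T1 ends → T1 and T2 overlap.
T3 starts after T1 ends — done with T1.
T3 starts after T2 ends — done with T2.
T4 starts after T3 ends — done with T3.
T5 starts after T4 ends — done with T4.
T6 starts after T5 ends — done with T5.
T7 starts before T6 ends → T6 and T7 overlap.
T8 starts before T6 ends → T6 and T8 overlap.
T8 starts before T7 ends → T7 and T8 overlap.

T1 & T2, T6 & T7, T6 & T8, T7 & T8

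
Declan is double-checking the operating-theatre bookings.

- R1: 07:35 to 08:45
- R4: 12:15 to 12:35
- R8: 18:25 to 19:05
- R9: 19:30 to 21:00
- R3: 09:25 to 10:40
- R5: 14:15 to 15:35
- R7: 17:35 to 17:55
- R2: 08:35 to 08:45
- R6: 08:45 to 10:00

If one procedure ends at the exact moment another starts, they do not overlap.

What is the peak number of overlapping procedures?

Sweep the timeline, counting +1 at each start and −1 at each end (ends before starts at a tie):
07:35 start R1 → 1
08:35 start R2 → 2
08:45 end R1 → 1
08:45 end R2 → 0
08:45 start R6 → 1
09:25 start R3 → 2
10:00 end R6 → 1
10:40 end R3 → 0
12:15 start R4 → 1
12:35 end R4 → 0
14:15 start R5 → 1
15:35 end R5 → 0
17:35 start R7 → 1
17:55 end R7 → 0
18:25 start R8 → 1
19:05 end R8 → 0
19:30 start R9 → 1
21:00 end R9 → 0
Peak is 2, at 08:35 (R1, R2).

2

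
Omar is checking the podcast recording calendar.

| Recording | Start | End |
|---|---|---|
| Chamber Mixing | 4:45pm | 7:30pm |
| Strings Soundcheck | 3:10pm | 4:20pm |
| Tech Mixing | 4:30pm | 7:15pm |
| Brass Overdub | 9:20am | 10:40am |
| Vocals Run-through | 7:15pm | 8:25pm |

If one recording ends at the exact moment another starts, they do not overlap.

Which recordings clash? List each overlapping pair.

Chamber Mixing & Tech Mixing, Chamber Mixing & Vocals Run-through

Two intervals overlap when each starts before the other ends.
Sorted by start: Brass Overdub, Strings Soundcheck, Tech Mixing, Chamber Mixing, Vocals Run-through.
Strings Soundcheck starts after Brass Overdub ends, so nothing later overlaps Brass Overdub either.
Tech Mixing starts after Strings Soundcheck ends, so nothing later overlaps Strings Soundcheck either.
Chamber Mixing starts before Tech Mixing ends → Tech Mixing and Chamber Mixing overlap.
Vocals Run-through starts exactly when Tech Mixing ends (back-to-back, no overlap).
Vocals Run-through starts before Chamber Mixing ends → Chamber Mixing and Vocals Run-through overlap.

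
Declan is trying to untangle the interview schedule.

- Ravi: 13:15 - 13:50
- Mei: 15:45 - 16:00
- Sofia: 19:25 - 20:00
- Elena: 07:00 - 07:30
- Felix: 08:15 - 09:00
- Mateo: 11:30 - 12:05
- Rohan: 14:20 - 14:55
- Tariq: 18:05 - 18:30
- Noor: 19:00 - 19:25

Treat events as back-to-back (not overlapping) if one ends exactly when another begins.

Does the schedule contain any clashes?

Sorted by start: Elena, Felix, Mateo, Ravi, Rohan, Mei, Tariq, Noor, Sofia.
Felix starts after Elena ends; Elena is clear from here.
Mateo starts after Felix ends; Felix is clear from here.
Ravi starts after Mateo ends; Mateo is clear from here.
Rohan starts after Ravi ends; Ravi is clear from here.
Mei starts after Rohan ends; Rohan is clear from here.
Tariq starts after Mei ends; Mei is clear from here.
Noor starts after Tariq ends; Tariq is clear from here.
Sofia starts exactly when Noor ends (back-to-back, no overlap).
Every pair is clear; the schedule has no overlaps.

No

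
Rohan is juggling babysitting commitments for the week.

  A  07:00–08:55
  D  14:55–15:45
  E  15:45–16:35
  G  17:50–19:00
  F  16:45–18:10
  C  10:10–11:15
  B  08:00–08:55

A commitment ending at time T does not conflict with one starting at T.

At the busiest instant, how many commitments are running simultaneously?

Walk through starts and ends in time order (an end at T is processed before a start at T):
07:00 start A → 1
08:00 start B → 2
08:55 end A → 1
08:55 end B → 0
10:10 start C → 1
11:15 end C → 0
14:55 start D → 1
15:45 end D → 0
15:45 start E → 1
16:35 end E → 0
16:45 start F → 1
17:50 start G → 2
18:10 end F → 1
19:00 end G → 0
Peak is 2, at 08:00 (A, B).

2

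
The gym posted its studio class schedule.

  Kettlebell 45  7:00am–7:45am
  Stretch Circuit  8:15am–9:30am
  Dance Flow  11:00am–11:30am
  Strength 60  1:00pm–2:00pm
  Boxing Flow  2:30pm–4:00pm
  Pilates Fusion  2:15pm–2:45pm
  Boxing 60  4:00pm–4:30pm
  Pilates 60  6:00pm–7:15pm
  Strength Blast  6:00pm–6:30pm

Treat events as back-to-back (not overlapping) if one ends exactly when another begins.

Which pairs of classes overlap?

Boxing Flow & Pilates Fusion, Pilates 60 & Strength Blast

Sorted by start: Kettlebell 45, Stretch Circuit, Dance Flow, Strength 60, Pilates Fusion, Boxing Flow, Boxing 60, Pilates 60, Strength Blast.
Stretch Circuit starts after Kettlebell 45 ends — done with Kettlebell 45.
Dance Flow starts after Stretch Circuit ends — done with Stretch Circuit.
Strength 60 starts after Dance Flow ends — done with Dance Flow.
Pilates Fusion starts after Strength 60 ends — done with Strength 60.
Boxing Flow starts before Pilates Fusion ends → Pilates Fusion and Boxing Flow overlap.
Boxing 60 starts after Pilates Fusion ends — done with Pilates Fusion.
Boxing 60 starts exactly when Boxing Flow ends (back-to-back, no overlap) — done with Boxing Flow.
Pilates 60 starts after Boxing 60 ends — done with Boxing 60.
Strength Blast starts before Pilates 60 ends → Pilates 60 and Strength Blast overlap.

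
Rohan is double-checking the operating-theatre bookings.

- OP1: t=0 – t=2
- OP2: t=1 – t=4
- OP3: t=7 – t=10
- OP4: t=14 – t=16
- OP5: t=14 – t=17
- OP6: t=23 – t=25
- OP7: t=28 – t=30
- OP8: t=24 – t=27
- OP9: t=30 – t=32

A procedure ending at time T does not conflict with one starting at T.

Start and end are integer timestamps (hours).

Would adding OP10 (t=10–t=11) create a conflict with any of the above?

No — it doesn't clash with anything

OP1: ends t=2 at or before OP10 starts t=10 → clear.
OP2: ends t=4 at or before OP10 starts t=10 → clear.
OP3: ends t=10 at or before OP10 starts t=10 → clear.
OP4: starts t=14 at or after OP10 ends t=11 → clear.
OP5: starts t=14 at or after OP10 ends t=11 → clear.
OP6: starts t=23 at or after OP10 ends t=11 → clear.
OP8: starts t=24 at or after OP10 ends t=11 → clear.
OP7: starts t=28 at or after OP10 ends t=11 → clear.
OP9: starts t=30 at or after OP10 ends t=11 → clear.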